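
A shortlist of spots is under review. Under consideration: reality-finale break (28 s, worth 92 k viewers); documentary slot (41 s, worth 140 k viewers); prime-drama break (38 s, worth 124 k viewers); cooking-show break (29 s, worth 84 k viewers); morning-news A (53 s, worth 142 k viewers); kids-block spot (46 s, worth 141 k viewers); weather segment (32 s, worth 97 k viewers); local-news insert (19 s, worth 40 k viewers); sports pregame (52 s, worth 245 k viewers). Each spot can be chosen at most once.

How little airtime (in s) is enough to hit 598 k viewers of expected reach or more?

Need the lightest bundle worth ≥ 598.
Taking reality-finale break + documentary slot + prime-drama break + sports pregame gives 601 (≥ 598) for 159 s.
No combination under 159 s hits 598.

159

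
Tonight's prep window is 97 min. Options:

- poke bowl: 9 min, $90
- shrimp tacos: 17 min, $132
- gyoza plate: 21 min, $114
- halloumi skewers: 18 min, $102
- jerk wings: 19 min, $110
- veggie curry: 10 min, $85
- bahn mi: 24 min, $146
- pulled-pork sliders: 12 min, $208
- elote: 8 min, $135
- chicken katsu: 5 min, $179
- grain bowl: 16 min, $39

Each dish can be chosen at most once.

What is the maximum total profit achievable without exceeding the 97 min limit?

1004

Taking the top-ratio dishes first gives poke bowl + shrimp tacos + veggie curry + bahn mi + pulled-pork sliders + elote + chicken katsu for 975 (85 min).
Dropping veggie curry frees 10 min; slotting in gyoza plate (21 min) lifts the total to 1004 at 96 min.
Next best is poke bowl + shrimp tacos + jerk wings + bahn mi + pulled-pork sliders + elote + chicken katsu at 1000 (94 min) — short by 4.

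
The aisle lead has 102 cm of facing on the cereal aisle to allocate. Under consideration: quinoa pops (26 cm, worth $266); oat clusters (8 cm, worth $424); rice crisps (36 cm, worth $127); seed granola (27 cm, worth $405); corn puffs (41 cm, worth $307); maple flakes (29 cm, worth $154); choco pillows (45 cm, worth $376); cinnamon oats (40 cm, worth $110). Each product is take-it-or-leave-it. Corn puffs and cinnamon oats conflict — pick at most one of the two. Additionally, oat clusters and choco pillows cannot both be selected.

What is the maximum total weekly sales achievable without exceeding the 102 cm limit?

Best packing: quinoa pops + oat clusters + seed granola + corn puffs — 102 cm, 1402 total.

1402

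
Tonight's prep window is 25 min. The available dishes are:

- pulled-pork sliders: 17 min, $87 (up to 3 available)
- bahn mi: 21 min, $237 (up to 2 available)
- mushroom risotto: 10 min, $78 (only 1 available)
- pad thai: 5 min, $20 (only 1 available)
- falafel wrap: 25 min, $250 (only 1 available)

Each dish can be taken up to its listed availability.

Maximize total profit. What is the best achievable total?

250

The ratio heuristic lands on bahn mi (237) but leaves 4 min idle.
Replace bahn mi with falafel wrap: the trade gains 13 net, giving 250 at 25 min.
Nothing else within 25 min beats 250.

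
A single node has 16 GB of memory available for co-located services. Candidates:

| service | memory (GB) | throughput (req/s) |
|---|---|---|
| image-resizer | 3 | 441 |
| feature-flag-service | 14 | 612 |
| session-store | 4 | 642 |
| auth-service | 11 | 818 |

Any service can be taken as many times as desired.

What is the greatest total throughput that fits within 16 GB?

4×session-store uses 16 of the 16 GB and totals 2568.

2568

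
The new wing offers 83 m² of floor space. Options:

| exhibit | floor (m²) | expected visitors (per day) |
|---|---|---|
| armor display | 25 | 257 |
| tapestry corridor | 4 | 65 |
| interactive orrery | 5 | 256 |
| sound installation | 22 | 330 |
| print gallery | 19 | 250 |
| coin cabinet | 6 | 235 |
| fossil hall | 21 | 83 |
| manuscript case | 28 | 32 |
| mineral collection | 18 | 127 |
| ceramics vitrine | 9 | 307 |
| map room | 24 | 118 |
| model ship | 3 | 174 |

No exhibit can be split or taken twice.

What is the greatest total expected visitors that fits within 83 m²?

Ranking by ratio (expected visitors/m²): model ship 58.00, interactive orrery 51.20, coin cabinet 39.17.
The ratio heuristic lands on tapestry corridor + interactive orrery + sound installation + print gallery + coin cabinet + ceramics vitrine + model ship (1617) but leaves 15 m² idle.
The 4 m² tied up in tapestry corridor is better spent on mineral collection — total rises to 1679 (82 m²).

1679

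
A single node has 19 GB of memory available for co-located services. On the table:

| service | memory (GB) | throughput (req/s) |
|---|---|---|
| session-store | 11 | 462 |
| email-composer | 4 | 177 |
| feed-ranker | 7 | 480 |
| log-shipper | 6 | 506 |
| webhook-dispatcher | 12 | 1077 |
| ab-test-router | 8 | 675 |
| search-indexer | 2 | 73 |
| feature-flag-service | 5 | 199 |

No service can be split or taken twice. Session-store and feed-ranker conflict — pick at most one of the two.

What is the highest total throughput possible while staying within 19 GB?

1583

By throughput per GB: webhook-dispatcher 89.75, ab-test-router 84.38, log-shipper 84.33, feed-ranker 68.57 lead.
Log-shipper + webhook-dispatcher uses 18 of the 19 GB and totals 1583.
That's the maximum — no feasible swap from here does better than 1583.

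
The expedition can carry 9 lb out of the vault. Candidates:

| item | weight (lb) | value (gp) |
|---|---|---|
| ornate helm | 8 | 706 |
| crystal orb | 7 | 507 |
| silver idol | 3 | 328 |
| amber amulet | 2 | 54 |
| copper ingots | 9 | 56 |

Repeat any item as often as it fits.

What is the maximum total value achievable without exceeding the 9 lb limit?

The ratio ordering already packs tightly: 3×silver idol, 9 lb, 984.

984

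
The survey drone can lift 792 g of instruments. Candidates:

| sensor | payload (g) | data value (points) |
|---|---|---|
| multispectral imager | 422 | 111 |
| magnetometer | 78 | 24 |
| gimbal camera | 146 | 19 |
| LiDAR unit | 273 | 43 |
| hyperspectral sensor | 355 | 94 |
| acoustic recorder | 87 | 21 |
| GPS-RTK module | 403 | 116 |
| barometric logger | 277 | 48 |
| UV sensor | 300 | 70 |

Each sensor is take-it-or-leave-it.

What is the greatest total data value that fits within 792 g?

210

Density check — magnetometer 0.31, GPS-RTK module 0.29, hyperspectral sensor 0.26 are the best per g.
A density-first pass picks magnetometer + gimbal camera + acoustic recorder + GPS-RTK module — 180 at 714 g.
Dropping magnetometer and gimbal camera and acoustic recorder frees 311 g; slotting in hyperspectral sensor (355 g) lifts the total to 210 at 758 g.
Magnetometer + GPS-RTK module + UV sensor (781 g) also reaches 210 — a tie, but nothing goes higher.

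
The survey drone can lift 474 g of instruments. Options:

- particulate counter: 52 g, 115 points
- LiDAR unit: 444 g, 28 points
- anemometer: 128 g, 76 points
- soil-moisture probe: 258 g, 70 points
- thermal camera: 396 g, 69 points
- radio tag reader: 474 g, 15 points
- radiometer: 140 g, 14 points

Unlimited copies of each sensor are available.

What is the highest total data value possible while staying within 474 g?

1035

Ranking by ratio (data value/g): particulate counter 2.21, anemometer 0.59, soil-moisture probe 0.27.
9×particulate counter uses 468 of the 474 g and totals 1035.
Nothing else within 474 g beats 1035.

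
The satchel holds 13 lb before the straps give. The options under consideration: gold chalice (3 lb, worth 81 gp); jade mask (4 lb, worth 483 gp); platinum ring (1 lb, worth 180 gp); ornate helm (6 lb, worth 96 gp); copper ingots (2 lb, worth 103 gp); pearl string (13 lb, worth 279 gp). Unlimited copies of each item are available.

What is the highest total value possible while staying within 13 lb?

13×platinum ring uses 13 of the 13 lb and totals 2340.
Nothing else within 13 lb beats 2340.

2340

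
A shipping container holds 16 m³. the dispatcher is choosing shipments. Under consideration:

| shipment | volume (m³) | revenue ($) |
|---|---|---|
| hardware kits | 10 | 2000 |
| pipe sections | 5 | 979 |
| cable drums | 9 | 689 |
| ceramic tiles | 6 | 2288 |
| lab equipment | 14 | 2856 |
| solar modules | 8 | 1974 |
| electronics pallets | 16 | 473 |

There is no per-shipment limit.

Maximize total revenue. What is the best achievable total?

4576

Ranking by ratio (revenue/m³): ceramic tiles 381.33, solar modules 246.75, lab equipment 204.00.
The ratio ordering already packs tightly: 2×ceramic tiles, 12 m³, 4576.
That's the maximum — no swap from here does better than 4576.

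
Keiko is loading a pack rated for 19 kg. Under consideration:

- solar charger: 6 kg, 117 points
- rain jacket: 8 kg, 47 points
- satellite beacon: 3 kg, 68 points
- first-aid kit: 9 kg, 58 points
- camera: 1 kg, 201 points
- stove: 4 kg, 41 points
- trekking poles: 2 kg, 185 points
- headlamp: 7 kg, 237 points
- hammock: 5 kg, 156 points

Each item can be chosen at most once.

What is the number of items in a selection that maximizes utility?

5

The maximum utility within 19 kg is 847.
For example satellite beacon + camera + trekking poles + headlamp + hammock achieves it, using 18 kg.
Every optimal selection uses 5 items.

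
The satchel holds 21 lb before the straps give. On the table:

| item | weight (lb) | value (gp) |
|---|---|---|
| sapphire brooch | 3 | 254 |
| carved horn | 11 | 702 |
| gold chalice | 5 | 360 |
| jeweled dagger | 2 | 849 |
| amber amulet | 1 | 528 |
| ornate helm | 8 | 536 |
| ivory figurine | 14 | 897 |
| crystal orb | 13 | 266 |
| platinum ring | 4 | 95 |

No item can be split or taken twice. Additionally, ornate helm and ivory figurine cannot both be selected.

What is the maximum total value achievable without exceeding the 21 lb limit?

2528

Greedy by ratio would take sapphire brooch + gold chalice + jeweled dagger + amber amulet + ornate helm: 19 lb used, total 2527.
Replace gold chalice and ornate helm with ivory figurine: the trade gains 1 net, giving 2528 at 20 lb.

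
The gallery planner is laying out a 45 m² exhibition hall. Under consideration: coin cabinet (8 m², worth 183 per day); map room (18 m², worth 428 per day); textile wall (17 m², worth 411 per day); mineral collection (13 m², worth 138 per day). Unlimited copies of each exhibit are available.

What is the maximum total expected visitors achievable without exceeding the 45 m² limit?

Filling by ratio: coin cabinet + 2×textile wall for 1005, with 3 m² left unused.
The 34 m² tied up in 2×textile wall is better spent on 2×map room — total rises to 1039 (44 m²).

1039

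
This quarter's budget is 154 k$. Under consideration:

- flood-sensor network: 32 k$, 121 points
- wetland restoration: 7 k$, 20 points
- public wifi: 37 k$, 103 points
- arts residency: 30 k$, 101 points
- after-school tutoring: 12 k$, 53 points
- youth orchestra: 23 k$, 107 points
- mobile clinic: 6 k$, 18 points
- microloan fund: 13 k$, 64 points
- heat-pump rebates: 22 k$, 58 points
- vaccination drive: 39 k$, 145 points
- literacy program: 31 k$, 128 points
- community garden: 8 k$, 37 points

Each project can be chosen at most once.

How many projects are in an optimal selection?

7

The maximum projected impact within 154 k$ is 622.
For example flood-sensor network + wetland restoration + youth orchestra + microloan fund + vaccination drive + literacy program + community garden achieves it, using 153 k$.
Every optimal selection uses 7 projects.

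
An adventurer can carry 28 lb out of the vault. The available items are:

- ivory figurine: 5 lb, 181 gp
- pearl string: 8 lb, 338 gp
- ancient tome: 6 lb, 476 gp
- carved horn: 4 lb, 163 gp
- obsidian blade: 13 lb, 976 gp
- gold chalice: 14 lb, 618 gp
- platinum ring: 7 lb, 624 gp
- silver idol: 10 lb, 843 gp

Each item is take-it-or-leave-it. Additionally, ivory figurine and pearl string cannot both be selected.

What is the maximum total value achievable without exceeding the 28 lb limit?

2124

Filling by ratio: ancient tome + carved horn + platinum ring + silver idol for 2106, with 1 lb left unused.
Dropping carved horn frees 4 lb; slotting in ivory figurine (5 lb) lifts the total to 2124 at 28 lb.
No other feasible combination exceeds 2124.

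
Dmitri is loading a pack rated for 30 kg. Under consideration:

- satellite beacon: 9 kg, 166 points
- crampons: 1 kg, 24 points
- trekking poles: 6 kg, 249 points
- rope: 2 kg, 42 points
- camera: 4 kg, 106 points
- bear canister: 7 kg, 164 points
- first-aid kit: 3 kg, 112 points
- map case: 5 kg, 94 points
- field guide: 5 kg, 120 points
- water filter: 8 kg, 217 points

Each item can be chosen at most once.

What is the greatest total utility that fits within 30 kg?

890

Greedy by ratio would take crampons + trekking poles + rope + camera + first-aid kit + field guide + water filter: 29 kg used, total 870.
Dropping crampons and field guide frees 6 kg; slotting in bear canister (7 kg) lifts the total to 890 at 30 kg.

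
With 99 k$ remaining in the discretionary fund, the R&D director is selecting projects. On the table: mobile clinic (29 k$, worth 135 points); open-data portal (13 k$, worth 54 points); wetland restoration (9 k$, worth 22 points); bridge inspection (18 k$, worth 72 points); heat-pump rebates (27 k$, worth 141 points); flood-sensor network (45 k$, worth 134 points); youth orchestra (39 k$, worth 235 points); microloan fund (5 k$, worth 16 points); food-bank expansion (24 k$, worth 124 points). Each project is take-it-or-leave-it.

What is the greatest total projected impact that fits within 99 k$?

Filling by ratio: heat-pump rebates + youth orchestra + microloan fund + food-bank expansion for 516, with 4 k$ left unused.
The 5 k$ tied up in microloan fund is better spent on wetland restoration — total rises to 522 (99 k$).
Every other selection either busts 99 k$ or fails to beat 522.

522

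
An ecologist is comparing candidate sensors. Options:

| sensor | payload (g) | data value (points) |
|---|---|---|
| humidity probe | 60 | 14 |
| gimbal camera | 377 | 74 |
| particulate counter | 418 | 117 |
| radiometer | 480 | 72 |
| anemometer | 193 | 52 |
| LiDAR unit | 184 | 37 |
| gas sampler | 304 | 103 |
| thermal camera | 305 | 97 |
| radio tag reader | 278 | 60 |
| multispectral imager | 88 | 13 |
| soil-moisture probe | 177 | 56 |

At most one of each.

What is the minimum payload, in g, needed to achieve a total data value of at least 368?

Minimise g subject to total data value ≥ 368.
particulate counter + gas sampler + thermal camera + soil-moisture probe reaches 373 using 1204 g.
No combination under 1204 g hits 368.

1204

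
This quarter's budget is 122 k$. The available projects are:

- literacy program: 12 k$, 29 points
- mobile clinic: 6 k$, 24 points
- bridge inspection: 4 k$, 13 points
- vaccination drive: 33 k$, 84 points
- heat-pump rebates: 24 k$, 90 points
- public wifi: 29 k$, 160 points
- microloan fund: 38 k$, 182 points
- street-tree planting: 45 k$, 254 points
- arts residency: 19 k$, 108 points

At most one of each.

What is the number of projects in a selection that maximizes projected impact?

5

The maximum projected impact within 122 k$ is 633.
mobile clinic + bridge inspection + public wifi + microloan fund + street-tree planting hits 633 at 122 k$.
Any selection reaching 633 contains exactly 5 projects.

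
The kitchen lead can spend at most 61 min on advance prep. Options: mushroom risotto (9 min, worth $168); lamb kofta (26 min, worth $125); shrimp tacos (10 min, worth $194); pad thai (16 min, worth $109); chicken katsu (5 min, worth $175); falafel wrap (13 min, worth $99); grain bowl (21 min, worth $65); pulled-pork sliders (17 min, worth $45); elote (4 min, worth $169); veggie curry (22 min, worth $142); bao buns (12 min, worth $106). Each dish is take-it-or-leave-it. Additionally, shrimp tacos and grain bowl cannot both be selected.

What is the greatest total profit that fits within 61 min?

921

The ratio heuristic lands on mushroom risotto + shrimp tacos + chicken katsu + falafel wrap + elote + bao buns (911) but leaves 8 min idle.
The 13 min tied up in falafel wrap is better spent on pad thai — total rises to 921 (56 min).
Next best is mushroom risotto + shrimp tacos + pad thai + chicken katsu + falafel wrap + elote at 914 (57 min) — short by 7.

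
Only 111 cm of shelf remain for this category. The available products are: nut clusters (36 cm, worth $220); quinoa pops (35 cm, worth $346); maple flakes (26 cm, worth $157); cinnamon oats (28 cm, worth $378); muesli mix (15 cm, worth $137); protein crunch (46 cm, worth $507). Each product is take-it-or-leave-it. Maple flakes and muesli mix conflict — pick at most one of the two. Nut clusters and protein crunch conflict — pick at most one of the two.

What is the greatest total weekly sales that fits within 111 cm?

1231

The ratio ordering already packs tightly: quinoa pops + cinnamon oats + protein crunch, 109 cm, 1231.
Next best is maple flakes + cinnamon oats + protein crunch at 1042 (100 cm) — short by 189.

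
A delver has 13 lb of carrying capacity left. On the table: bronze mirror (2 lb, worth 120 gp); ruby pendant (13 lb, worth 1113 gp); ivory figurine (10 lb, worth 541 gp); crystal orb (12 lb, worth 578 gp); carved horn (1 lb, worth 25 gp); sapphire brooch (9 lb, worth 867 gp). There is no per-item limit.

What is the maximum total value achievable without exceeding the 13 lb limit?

A density-first pass picks 2×bronze mirror + sapphire brooch — 1107 at 13 lb.
Dropping 2×bronze mirror and sapphire brooch frees 13 lb; slotting in ruby pendant (13 lb) lifts the total to 1113 at 13 lb.

1113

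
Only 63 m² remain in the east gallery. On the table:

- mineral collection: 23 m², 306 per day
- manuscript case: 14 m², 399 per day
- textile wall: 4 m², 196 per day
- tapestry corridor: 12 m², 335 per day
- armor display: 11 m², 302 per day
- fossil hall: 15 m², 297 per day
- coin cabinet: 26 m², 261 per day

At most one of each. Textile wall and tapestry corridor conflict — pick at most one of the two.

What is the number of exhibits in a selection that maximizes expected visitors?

The maximum expected visitors within 63 m² is 1342.
For example mineral collection + manuscript case + tapestry corridor + armor display achieves it, using 60 m².
Any selection reaching 1342 contains exactly 4 exhibits.

4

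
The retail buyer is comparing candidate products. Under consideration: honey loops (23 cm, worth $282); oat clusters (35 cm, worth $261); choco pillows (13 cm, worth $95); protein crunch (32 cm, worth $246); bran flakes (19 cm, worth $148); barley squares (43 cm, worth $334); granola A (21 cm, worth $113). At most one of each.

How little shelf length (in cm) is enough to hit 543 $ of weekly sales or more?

58

Look for the lowest-shelf combination reaching 543.
Taking honey loops + oat clusters gives 543 (≥ 543) for 58 cm.
Below 58 cm the best achievable stays under 543.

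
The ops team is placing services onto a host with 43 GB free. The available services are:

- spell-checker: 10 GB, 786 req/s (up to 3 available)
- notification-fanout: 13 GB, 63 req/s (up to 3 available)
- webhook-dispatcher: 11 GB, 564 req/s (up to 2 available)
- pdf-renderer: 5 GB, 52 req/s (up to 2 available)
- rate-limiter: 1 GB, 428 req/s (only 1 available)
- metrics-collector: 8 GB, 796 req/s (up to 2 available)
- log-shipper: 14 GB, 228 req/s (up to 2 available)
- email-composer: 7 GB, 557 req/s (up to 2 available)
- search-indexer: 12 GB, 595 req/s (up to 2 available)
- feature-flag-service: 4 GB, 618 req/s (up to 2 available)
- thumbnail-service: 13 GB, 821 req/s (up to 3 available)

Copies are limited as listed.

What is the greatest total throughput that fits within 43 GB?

The ratio heuristic lands on rate-limiter + 2×metrics-collector + 2×email-composer + 2×feature-flag-service (4370) but leaves 4 GB idle.
Dropping email-composer frees 7 GB; slotting in spell-checker (10 GB) lifts the total to 4599 at 42 GB.

4599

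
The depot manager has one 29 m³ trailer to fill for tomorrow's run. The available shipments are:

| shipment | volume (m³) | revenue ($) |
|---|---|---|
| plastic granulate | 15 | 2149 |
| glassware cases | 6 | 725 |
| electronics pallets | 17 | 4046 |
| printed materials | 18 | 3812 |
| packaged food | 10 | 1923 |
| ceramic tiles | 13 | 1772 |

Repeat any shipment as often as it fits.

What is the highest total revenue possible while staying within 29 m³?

5969

Ranking by ratio (revenue/m³): electronics pallets 238.00, printed materials 211.78, packaged food 192.30, plastic granulate 143.27.
Electronics pallets + packaged food uses 27 of the 29 m³ and totals 5969.
That's the maximum — no swap from here does better than 5969.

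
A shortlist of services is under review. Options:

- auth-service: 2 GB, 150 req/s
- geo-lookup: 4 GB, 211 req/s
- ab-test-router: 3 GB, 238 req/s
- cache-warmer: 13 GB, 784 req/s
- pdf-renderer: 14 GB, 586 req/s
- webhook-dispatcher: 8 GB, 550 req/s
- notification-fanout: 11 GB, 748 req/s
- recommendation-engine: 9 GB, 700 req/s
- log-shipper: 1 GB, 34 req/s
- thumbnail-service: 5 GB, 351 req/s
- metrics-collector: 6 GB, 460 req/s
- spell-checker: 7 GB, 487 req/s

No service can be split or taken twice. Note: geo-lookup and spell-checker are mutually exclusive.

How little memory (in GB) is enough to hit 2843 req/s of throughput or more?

39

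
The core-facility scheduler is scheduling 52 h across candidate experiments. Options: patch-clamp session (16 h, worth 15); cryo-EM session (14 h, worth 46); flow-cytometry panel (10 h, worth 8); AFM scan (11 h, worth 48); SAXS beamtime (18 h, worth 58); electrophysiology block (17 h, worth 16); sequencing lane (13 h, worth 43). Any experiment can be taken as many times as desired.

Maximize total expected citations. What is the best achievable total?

202

Taking the top-ratio experiments first gives 4×AFM scan for 192 (44 h).
The 11 h tied up in AFM scan is better spent on SAXS beamtime — total rises to 202 (51 h).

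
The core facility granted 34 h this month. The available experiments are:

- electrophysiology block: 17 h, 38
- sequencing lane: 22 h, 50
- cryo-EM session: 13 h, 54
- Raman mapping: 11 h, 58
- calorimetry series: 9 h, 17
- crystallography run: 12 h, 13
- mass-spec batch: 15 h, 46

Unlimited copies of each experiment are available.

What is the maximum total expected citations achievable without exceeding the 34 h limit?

The ratio ordering already packs tightly: 3×Raman mapping, 33 h, 174.

174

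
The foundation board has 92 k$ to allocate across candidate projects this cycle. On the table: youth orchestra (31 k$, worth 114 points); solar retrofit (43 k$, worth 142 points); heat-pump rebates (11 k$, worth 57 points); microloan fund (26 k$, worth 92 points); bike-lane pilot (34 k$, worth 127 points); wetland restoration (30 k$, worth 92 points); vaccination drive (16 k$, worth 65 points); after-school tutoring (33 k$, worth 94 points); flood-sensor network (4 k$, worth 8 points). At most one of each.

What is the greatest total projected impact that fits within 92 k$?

363

Ranking by ratio (projected impact/k$): heat-pump rebates 5.18, vaccination drive 4.06, bike-lane pilot 3.74.
The ratio ordering already packs tightly: youth orchestra + heat-pump rebates + bike-lane pilot + vaccination drive, 92 k$, 363.
Every other selection either busts 92 k$ or fails to beat 363.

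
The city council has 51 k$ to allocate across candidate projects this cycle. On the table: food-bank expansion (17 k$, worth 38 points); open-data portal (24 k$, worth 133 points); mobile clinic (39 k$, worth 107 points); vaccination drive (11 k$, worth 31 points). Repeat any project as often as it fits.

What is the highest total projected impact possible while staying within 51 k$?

266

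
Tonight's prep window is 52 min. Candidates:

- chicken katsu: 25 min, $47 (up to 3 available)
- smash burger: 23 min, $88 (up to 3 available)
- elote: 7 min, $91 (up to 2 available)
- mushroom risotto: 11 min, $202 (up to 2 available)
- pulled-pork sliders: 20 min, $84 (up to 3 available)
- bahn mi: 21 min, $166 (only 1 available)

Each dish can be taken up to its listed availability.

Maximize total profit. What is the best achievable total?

661

A density-first pass picks 2×elote + 2×mushroom risotto — 586 at 36 min.
The 7 min tied up in elote is better spent on bahn mi — total rises to 661 (50 min).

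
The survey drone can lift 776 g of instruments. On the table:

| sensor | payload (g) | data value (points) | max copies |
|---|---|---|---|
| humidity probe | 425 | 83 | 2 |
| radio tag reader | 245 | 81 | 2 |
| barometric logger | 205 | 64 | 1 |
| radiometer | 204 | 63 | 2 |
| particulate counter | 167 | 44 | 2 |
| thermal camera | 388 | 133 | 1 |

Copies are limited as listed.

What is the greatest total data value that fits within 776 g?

241

A density-first pass picks radio tag reader + thermal camera — 214 at 633 g.
Replace radio tag reader with barometric logger + particulate counter: the trade gains 27 net, giving 241 at 760 g.
No other feasible combination exceeds 241.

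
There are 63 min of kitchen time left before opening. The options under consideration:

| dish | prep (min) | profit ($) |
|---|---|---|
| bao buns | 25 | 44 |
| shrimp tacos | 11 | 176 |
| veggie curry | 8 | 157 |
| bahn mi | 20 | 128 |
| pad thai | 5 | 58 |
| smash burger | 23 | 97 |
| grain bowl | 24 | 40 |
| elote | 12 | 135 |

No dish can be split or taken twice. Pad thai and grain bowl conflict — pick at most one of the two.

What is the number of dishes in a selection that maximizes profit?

Optimal total is 654.
For example shrimp tacos + veggie curry + bahn mi + pad thai + elote achieves it, using 56 min.
Any selection reaching 654 contains exactly 5 dishes.

5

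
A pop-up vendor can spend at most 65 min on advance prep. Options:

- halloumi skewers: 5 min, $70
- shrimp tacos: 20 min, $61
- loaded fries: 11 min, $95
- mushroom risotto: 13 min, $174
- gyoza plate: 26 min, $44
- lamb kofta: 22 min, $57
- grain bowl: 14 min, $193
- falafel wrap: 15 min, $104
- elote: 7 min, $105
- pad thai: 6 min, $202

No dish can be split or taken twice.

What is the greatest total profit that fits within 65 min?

848

Ranking by ratio (profit/min): pad thai 33.67, elote 15.00, halloumi skewers 14.00, grain bowl 13.79.
A density-first pass picks halloumi skewers + loaded fries + mushroom risotto + grain bowl + elote + pad thai — 839 at 56 min.
Replace loaded fries with falafel wrap: the trade gains 9 net, giving 848 at 60 min.
An exhaustive check of the 1024 subsets confirms 848.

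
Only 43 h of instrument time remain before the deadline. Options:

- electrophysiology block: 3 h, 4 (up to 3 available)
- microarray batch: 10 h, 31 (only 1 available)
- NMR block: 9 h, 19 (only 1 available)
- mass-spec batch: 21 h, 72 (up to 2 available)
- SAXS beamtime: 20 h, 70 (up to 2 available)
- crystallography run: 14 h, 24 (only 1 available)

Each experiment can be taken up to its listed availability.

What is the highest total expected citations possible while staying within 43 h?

144

Density check — SAXS beamtime 3.50, mass-spec batch 3.43, microarray batch 3.10, NMR block 2.11 are the best per h.
Taking electrophysiology block + 2×SAXS beamtime: 43 h used, 144 in expected citations.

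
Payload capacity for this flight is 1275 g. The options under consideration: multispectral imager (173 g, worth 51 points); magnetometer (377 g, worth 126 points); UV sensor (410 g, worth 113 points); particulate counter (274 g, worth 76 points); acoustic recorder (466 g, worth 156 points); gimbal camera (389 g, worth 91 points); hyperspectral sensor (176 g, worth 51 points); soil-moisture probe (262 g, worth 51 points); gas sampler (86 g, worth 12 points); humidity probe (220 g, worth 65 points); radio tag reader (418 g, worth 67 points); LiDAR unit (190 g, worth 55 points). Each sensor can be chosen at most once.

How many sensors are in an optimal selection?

Optimal total is 402.
One optimal bundle: magnetometer + acoustic recorder + humidity probe + LiDAR unit (1253 g).
Every optimal selection uses 4 sensors.

4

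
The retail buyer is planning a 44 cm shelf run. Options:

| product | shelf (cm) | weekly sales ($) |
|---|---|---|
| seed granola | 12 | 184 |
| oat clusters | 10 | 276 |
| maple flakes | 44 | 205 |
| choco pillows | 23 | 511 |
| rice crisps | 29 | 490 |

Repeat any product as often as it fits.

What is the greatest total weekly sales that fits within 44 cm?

1104

Taking 4×oat clusters: 40 cm used, 1104 in weekly sales.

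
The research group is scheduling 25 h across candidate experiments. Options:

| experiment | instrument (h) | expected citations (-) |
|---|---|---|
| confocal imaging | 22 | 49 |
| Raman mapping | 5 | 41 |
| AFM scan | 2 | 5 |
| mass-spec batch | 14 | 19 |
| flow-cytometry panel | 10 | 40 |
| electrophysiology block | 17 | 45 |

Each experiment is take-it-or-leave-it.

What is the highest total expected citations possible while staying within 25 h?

91

Ranking by ratio (expected citations/h): Raman mapping 8.20, flow-cytometry panel 4.00, electrophysiology block 2.65.
Greedy by ratio would take Raman mapping + AFM scan + flow-cytometry panel: 17 h used, total 86.
Replace flow-cytometry panel with electrophysiology block: the trade gains 5 net, giving 91 at 24 h.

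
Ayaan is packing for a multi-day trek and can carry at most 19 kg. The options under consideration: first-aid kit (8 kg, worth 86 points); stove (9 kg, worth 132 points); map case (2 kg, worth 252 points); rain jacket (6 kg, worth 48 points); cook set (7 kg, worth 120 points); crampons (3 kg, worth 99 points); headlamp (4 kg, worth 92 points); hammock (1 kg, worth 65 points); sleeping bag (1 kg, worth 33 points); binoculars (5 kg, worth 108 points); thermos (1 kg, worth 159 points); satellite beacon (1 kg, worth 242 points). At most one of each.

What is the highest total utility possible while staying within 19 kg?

1050

By utility per kg: satellite beacon 242.00, thermos 159.00, map case 126.00, hammock 65.00 lead.
Best packing: map case + crampons + headlamp + hammock + sleeping bag + binoculars + thermos + satellite beacon — 18 kg, 1050 total.
The spare 1 kg is too small for any remaining item, and no exchange beats 1050.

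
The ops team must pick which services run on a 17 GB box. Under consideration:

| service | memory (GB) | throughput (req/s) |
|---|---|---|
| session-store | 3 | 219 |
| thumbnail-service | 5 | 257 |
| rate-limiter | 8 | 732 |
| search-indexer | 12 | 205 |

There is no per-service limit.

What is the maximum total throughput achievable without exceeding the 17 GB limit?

1464

Taking 2×rate-limiter: 16 GB used, 1464 in throughput.
That's the maximum — no swap from here does better than 1464.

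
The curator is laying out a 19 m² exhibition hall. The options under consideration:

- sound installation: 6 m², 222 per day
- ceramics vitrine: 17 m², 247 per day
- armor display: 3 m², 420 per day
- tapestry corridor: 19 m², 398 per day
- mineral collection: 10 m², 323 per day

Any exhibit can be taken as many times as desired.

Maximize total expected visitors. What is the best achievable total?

The ratio ordering already packs tightly: 6×armor display, 18 m², 2520.
No other feasible combination exceeds 2520.

2520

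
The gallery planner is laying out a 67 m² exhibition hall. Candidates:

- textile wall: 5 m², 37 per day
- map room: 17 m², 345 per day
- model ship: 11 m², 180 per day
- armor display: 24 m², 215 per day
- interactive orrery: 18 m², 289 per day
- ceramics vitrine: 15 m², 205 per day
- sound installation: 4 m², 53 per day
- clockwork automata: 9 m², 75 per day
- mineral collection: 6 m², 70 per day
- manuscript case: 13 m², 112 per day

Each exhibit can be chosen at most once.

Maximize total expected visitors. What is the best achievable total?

1089

Density check — map room 20.29, model ship 16.36, interactive orrery 16.06 are the best per m².
Taking the top-ratio exhibits first gives map room + model ship + interactive orrery + ceramics vitrine + sound installation for 1072 (65 m²).
Dropping sound installation frees 4 m²; slotting in mineral collection (6 m²) lifts the total to 1089 at 67 m².
Nothing else within 67 m² beats 1089.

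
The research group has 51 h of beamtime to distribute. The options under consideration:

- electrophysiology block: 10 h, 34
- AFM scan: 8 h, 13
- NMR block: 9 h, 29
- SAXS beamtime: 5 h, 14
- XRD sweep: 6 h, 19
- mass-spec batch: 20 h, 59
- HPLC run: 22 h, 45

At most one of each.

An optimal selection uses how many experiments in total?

Best achievable expected citations is 155.
For example electrophysiology block + NMR block + SAXS beamtime + XRD sweep + mass-spec batch achieves it, using 50 h.
Every optimal selection uses 5 experiments.

5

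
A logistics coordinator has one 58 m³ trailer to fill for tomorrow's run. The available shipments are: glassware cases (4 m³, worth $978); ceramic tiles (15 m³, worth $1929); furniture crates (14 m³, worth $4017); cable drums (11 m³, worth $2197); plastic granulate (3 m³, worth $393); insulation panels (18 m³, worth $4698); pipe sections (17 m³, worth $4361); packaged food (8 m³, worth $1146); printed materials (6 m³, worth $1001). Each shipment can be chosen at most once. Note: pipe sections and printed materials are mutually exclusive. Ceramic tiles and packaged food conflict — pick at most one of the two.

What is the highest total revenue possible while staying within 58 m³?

The ratio ordering already packs tightly: glassware cases + furniture crates + plastic granulate + insulation panels + pipe sections, 56 m³, 14447.
Next best is furniture crates + insulation panels + pipe sections + packaged food at 14222 (57 m³) — short by 225.

14447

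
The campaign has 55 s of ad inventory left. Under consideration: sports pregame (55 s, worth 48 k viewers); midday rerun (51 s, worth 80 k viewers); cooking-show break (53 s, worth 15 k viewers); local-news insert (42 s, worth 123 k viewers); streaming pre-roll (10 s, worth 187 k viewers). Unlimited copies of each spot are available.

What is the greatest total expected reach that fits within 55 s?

By expected reach per s: streaming pre-roll 18.70, local-news insert 2.93, midday rerun 1.57 lead.
Best packing: 5×streaming pre-roll — 50 s, 935 total.
No other feasible combination exceeds 935.

935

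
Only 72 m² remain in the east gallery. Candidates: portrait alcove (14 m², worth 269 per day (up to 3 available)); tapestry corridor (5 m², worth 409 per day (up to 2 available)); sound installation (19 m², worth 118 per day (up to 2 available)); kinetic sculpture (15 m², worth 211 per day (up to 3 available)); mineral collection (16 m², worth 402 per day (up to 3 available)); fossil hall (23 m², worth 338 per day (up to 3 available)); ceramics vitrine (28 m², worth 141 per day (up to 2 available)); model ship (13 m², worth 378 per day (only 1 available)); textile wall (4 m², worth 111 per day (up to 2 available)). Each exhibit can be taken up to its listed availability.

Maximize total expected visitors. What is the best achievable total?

Density check — tapestry corridor 81.80, model ship 29.08, textile wall 27.75, mineral collection 25.12 are the best per m².
A density-first pass picks 2×tapestry corridor + 2×mineral collection + model ship + 2×textile wall — 2222 at 63 m².
Dropping 2×textile wall frees 8 m²; slotting in mineral collection (16 m²) lifts the total to 2402 at 71 m².
That's the maximum — no swap from here does better than 2402.

2402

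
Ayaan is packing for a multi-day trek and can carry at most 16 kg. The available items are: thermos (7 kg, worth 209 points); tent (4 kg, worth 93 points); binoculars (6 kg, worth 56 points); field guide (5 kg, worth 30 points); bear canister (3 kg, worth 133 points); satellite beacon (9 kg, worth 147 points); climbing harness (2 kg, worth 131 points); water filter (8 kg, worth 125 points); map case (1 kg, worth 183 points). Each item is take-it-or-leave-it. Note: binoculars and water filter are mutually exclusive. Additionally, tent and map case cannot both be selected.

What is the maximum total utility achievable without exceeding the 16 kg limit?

656

The ratio ordering already packs tightly: thermos + bear canister + climbing harness + map case, 13 kg, 656.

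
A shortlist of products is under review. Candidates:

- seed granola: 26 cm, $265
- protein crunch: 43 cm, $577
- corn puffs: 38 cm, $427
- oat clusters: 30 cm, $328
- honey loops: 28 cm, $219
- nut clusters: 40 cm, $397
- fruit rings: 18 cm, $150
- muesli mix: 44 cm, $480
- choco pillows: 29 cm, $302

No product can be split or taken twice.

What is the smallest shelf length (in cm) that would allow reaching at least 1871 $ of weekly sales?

165

Look for the lowest-shelf combination reaching 1871.
Taking protein crunch + corn puffs + nut clusters + muesli mix gives 1881 (≥ 1871) for 165 cm.
Below 165 cm the best achievable stays under 1871.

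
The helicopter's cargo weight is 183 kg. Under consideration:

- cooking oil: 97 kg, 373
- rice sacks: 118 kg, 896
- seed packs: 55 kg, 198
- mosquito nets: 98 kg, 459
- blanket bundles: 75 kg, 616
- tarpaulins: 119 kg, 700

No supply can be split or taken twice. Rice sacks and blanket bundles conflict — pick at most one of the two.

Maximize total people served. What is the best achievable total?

A density-first pass picks mosquito nets + blanket bundles — 1075 at 173 kg.
Replace mosquito nets and blanket bundles with rice sacks + seed packs: the trade gains 19 net, giving 1094 at 173 kg.

1094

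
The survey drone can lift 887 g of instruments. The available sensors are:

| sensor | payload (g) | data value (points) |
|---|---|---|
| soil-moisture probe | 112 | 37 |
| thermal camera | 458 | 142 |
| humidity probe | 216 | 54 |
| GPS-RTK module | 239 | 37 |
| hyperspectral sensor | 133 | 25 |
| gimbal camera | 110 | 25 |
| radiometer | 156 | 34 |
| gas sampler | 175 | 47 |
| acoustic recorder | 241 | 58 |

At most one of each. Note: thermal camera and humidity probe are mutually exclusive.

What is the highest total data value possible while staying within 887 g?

Soil-moisture probe + thermal camera + hyperspectral sensor + gas sampler uses 878 of the 887 g and totals 251.
Soil-moisture probe + thermal camera + gimbal camera + gas sampler matches that 251 at 855 g; no feasible combination exceeds it.

251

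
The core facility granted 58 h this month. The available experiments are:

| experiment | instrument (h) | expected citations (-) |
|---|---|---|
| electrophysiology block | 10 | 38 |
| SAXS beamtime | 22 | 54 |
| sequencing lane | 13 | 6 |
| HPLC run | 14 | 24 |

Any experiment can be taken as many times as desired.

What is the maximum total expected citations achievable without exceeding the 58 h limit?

190

Best packing: 5×electrophysiology block — 50 h, 190 total.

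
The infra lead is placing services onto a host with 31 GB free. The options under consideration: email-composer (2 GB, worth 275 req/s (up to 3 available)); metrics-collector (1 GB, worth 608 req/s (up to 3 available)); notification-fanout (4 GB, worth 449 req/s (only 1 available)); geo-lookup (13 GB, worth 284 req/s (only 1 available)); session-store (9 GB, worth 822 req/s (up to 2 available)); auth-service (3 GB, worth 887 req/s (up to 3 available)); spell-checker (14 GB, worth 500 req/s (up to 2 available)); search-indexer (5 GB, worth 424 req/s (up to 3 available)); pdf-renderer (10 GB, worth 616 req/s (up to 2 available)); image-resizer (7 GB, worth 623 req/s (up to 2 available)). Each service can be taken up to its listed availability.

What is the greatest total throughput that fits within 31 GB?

6581

3×email-composer + 3×metrics-collector + notification-fanout + session-store + 3×auth-service uses 31 of the 31 GB and totals 6581.
Every other selection either busts 31 GB or exceeds an availability limit or fails to beat 6581.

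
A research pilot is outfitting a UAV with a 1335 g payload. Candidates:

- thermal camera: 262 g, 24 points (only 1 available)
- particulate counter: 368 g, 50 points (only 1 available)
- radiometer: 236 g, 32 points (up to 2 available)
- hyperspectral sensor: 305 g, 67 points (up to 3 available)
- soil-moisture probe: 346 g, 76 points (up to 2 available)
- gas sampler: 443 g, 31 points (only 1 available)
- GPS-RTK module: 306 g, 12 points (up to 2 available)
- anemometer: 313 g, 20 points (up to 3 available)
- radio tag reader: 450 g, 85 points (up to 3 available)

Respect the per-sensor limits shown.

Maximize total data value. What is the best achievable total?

286

Greedy by ratio would take 3×hyperspectral sensor + soil-moisture probe: 1261 g used, total 277.
The 305 g tied up in hyperspectral sensor is better spent on soil-moisture probe — total rises to 286 (1302 g).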